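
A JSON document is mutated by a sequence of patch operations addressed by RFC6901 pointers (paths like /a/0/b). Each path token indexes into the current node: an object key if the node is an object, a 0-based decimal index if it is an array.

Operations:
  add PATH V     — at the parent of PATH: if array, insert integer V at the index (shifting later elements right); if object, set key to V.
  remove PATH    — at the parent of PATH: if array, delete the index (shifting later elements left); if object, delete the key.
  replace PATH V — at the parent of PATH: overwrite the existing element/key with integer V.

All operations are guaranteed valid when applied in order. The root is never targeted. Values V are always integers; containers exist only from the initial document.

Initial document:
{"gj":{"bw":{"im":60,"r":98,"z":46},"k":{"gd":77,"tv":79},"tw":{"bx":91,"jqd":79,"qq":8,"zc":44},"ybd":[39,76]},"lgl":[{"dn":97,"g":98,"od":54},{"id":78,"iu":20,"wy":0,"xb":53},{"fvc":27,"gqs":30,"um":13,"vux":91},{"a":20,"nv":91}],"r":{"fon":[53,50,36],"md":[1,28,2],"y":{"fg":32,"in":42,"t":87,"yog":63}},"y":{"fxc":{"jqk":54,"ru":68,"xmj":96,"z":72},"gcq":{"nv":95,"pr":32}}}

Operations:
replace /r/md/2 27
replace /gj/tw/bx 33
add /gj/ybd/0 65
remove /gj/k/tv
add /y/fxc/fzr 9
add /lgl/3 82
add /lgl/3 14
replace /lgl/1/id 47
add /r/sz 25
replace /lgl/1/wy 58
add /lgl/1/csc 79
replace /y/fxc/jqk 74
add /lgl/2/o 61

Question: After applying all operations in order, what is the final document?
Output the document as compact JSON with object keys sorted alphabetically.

After op 1 (replace /r/md/2 27): {"gj":{"bw":{"im":60,"r":98,"z":46},"k":{"gd":77,"tv":79},"tw":{"bx":91,"jqd":79,"qq":8,"zc":44},"ybd":[39,76]},"lgl":[{"dn":97,"g":98,"od":54},{"id":78,"iu":20,"wy":0,"xb":53},{"fvc":27,"gqs":30,"um":13,"vux":91},{"a":20,"nv":91}],"r":{"fon":[53,50,36],"md":[1,28,27],"y":{"fg":32,"in":42,"t":87,"yog":63}},"y":{"fxc":{"jqk":54,"ru":68,"xmj":96,"z":72},"gcq":{"nv":95,"pr":32}}}
After op 2 (replace /gj/tw/bx 33): {"gj":{"bw":{"im":60,"r":98,"z":46},"k":{"gd":77,"tv":79},"tw":{"bx":33,"jqd":79,"qq":8,"zc":44},"ybd":[39,76]},"lgl":[{"dn":97,"g":98,"od":54},{"id":78,"iu":20,"wy":0,"xb":53},{"fvc":27,"gqs":30,"um":13,"vux":91},{"a":20,"nv":91}],"r":{"fon":[53,50,36],"md":[1,28,27],"y":{"fg":32,"in":42,"t":87,"yog":63}},"y":{"fxc":{"jqk":54,"ru":68,"xmj":96,"z":72},"gcq":{"nv":95,"pr":32}}}
After op 3 (add /gj/ybd/0 65): {"gj":{"bw":{"im":60,"r":98,"z":46},"k":{"gd":77,"tv":79},"tw":{"bx":33,"jqd":79,"qq":8,"zc":44},"ybd":[65,39,76]},"lgl":[{"dn":97,"g":98,"od":54},{"id":78,"iu":20,"wy":0,"xb":53},{"fvc":27,"gqs":30,"um":13,"vux":91},{"a":20,"nv":91}],"r":{"fon":[53,50,36],"md":[1,28,27],"y":{"fg":32,"in":42,"t":87,"yog":63}},"y":{"fxc":{"jqk":54,"ru":68,"xmj":96,"z":72},"gcq":{"nv":95,"pr":32}}}
After op 4 (remove /gj/k/tv): {"gj":{"bw":{"im":60,"r":98,"z":46},"k":{"gd":77},"tw":{"bx":33,"jqd":79,"qq":8,"zc":44},"ybd":[65,39,76]},"lgl":[{"dn":97,"g":98,"od":54},{"id":78,"iu":20,"wy":0,"xb":53},{"fvc":27,"gqs":30,"um":13,"vux":91},{"a":20,"nv":91}],"r":{"fon":[53,50,36],"md":[1,28,27],"y":{"fg":32,"in":42,"t":87,"yog":63}},"y":{"fxc":{"jqk":54,"ru":68,"xmj":96,"z":72},"gcq":{"nv":95,"pr":32}}}
After op 5 (add /y/fxc/fzr 9): {"gj":{"bw":{"im":60,"r":98,"z":46},"k":{"gd":77},"tw":{"bx":33,"jqd":79,"qq":8,"zc":44},"ybd":[65,39,76]},"lgl":[{"dn":97,"g":98,"od":54},{"id":78,"iu":20,"wy":0,"xb":53},{"fvc":27,"gqs":30,"um":13,"vux":91},{"a":20,"nv":91}],"r":{"fon":[53,50,36],"md":[1,28,27],"y":{"fg":32,"in":42,"t":87,"yog":63}},"y":{"fxc":{"fzr":9,"jqk":54,"ru":68,"xmj":96,"z":72},"gcq":{"nv":95,"pr":32}}}
After op 6 (add /lgl/3 82): {"gj":{"bw":{"im":60,"r":98,"z":46},"k":{"gd":77},"tw":{"bx":33,"jqd":79,"qq":8,"zc":44},"ybd":[65,39,76]},"lgl":[{"dn":97,"g":98,"od":54},{"id":78,"iu":20,"wy":0,"xb":53},{"fvc":27,"gqs":30,"um":13,"vux":91},82,{"a":20,"nv":91}],"r":{"fon":[53,50,36],"md":[1,28,27],"y":{"fg":32,"in":42,"t":87,"yog":63}},"y":{"fxc":{"fzr":9,"jqk":54,"ru":68,"xmj":96,"z":72},"gcq":{"nv":95,"pr":32}}}
After op 7 (add /lgl/3 14): {"gj":{"bw":{"im":60,"r":98,"z":46},"k":{"gd":77},"tw":{"bx":33,"jqd":79,"qq":8,"zc":44},"ybd":[65,39,76]},"lgl":[{"dn":97,"g":98,"od":54},{"id":78,"iu":20,"wy":0,"xb":53},{"fvc":27,"gqs":30,"um":13,"vux":91},14,82,{"a":20,"nv":91}],"r":{"fon":[53,50,36],"md":[1,28,27],"y":{"fg":32,"in":42,"t":87,"yog":63}},"y":{"fxc":{"fzr":9,"jqk":54,"ru":68,"xmj":96,"z":72},"gcq":{"nv":95,"pr":32}}}
After op 8 (replace /lgl/1/id 47): {"gj":{"bw":{"im":60,"r":98,"z":46},"k":{"gd":77},"tw":{"bx":33,"jqd":79,"qq":8,"zc":44},"ybd":[65,39,76]},"lgl":[{"dn":97,"g":98,"od":54},{"id":47,"iu":20,"wy":0,"xb":53},{"fvc":27,"gqs":30,"um":13,"vux":91},14,82,{"a":20,"nv":91}],"r":{"fon":[53,50,36],"md":[1,28,27],"y":{"fg":32,"in":42,"t":87,"yog":63}},"y":{"fxc":{"fzr":9,"jqk":54,"ru":68,"xmj":96,"z":72},"gcq":{"nv":95,"pr":32}}}
After op 9 (add /r/sz 25): {"gj":{"bw":{"im":60,"r":98,"z":46},"k":{"gd":77},"tw":{"bx":33,"jqd":79,"qq":8,"zc":44},"ybd":[65,39,76]},"lgl":[{"dn":97,"g":98,"od":54},{"id":47,"iu":20,"wy":0,"xb":53},{"fvc":27,"gqs":30,"um":13,"vux":91},14,82,{"a":20,"nv":91}],"r":{"fon":[53,50,36],"md":[1,28,27],"sz":25,"y":{"fg":32,"in":42,"t":87,"yog":63}},"y":{"fxc":{"fzr":9,"jqk":54,"ru":68,"xmj":96,"z":72},"gcq":{"nv":95,"pr":32}}}
After op 10 (replace /lgl/1/wy 58): {"gj":{"bw":{"im":60,"r":98,"z":46},"k":{"gd":77},"tw":{"bx":33,"jqd":79,"qq":8,"zc":44},"ybd":[65,39,76]},"lgl":[{"dn":97,"g":98,"od":54},{"id":47,"iu":20,"wy":58,"xb":53},{"fvc":27,"gqs":30,"um":13,"vux":91},14,82,{"a":20,"nv":91}],"r":{"fon":[53,50,36],"md":[1,28,27],"sz":25,"y":{"fg":32,"in":42,"t":87,"yog":63}},"y":{"fxc":{"fzr":9,"jqk":54,"ru":68,"xmj":96,"z":72},"gcq":{"nv":95,"pr":32}}}
After op 11 (add /lgl/1/csc 79): {"gj":{"bw":{"im":60,"r":98,"z":46},"k":{"gd":77},"tw":{"bx":33,"jqd":79,"qq":8,"zc":44},"ybd":[65,39,76]},"lgl":[{"dn":97,"g":98,"od":54},{"csc":79,"id":47,"iu":20,"wy":58,"xb":53},{"fvc":27,"gqs":30,"um":13,"vux":91},14,82,{"a":20,"nv":91}],"r":{"fon":[53,50,36],"md":[1,28,27],"sz":25,"y":{"fg":32,"in":42,"t":87,"yog":63}},"y":{"fxc":{"fzr":9,"jqk":54,"ru":68,"xmj":96,"z":72},"gcq":{"nv":95,"pr":32}}}
After op 12 (replace /y/fxc/jqk 74): {"gj":{"bw":{"im":60,"r":98,"z":46},"k":{"gd":77},"tw":{"bx":33,"jqd":79,"qq":8,"zc":44},"ybd":[65,39,76]},"lgl":[{"dn":97,"g":98,"od":54},{"csc":79,"id":47,"iu":20,"wy":58,"xb":53},{"fvc":27,"gqs":30,"um":13,"vux":91},14,82,{"a":20,"nv":91}],"r":{"fon":[53,50,36],"md":[1,28,27],"sz":25,"y":{"fg":32,"in":42,"t":87,"yog":63}},"y":{"fxc":{"fzr":9,"jqk":74,"ru":68,"xmj":96,"z":72},"gcq":{"nv":95,"pr":32}}}
After op 13 (add /lgl/2/o 61): {"gj":{"bw":{"im":60,"r":98,"z":46},"k":{"gd":77},"tw":{"bx":33,"jqd":79,"qq":8,"zc":44},"ybd":[65,39,76]},"lgl":[{"dn":97,"g":98,"od":54},{"csc":79,"id":47,"iu":20,"wy":58,"xb":53},{"fvc":27,"gqs":30,"o":61,"um":13,"vux":91},14,82,{"a":20,"nv":91}],"r":{"fon":[53,50,36],"md":[1,28,27],"sz":25,"y":{"fg":32,"in":42,"t":87,"yog":63}},"y":{"fxc":{"fzr":9,"jqk":74,"ru":68,"xmj":96,"z":72},"gcq":{"nv":95,"pr":32}}}

Answer: {"gj":{"bw":{"im":60,"r":98,"z":46},"k":{"gd":77},"tw":{"bx":33,"jqd":79,"qq":8,"zc":44},"ybd":[65,39,76]},"lgl":[{"dn":97,"g":98,"od":54},{"csc":79,"id":47,"iu":20,"wy":58,"xb":53},{"fvc":27,"gqs":30,"o":61,"um":13,"vux":91},14,82,{"a":20,"nv":91}],"r":{"fon":[53,50,36],"md":[1,28,27],"sz":25,"y":{"fg":32,"in":42,"t":87,"yog":63}},"y":{"fxc":{"fzr":9,"jqk":74,"ru":68,"xmj":96,"z":72},"gcq":{"nv":95,"pr":32}}}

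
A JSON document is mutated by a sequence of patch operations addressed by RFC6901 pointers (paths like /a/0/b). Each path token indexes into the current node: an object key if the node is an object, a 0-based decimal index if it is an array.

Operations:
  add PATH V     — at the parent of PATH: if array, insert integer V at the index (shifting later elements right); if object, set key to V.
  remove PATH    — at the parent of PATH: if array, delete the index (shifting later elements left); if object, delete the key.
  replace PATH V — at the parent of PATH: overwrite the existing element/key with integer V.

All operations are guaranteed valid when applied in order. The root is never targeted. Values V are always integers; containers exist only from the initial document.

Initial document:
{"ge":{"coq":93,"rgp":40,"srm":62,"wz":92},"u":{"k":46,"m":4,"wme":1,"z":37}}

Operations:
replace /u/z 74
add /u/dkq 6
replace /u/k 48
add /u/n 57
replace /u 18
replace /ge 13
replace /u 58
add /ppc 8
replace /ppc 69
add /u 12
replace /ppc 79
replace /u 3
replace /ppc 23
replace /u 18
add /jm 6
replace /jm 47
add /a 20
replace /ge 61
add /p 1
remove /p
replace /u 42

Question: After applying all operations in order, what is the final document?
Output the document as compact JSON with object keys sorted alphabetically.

After op 1 (replace /u/z 74): {"ge":{"coq":93,"rgp":40,"srm":62,"wz":92},"u":{"k":46,"m":4,"wme":1,"z":74}}
After op 2 (add /u/dkq 6): {"ge":{"coq":93,"rgp":40,"srm":62,"wz":92},"u":{"dkq":6,"k":46,"m":4,"wme":1,"z":74}}
After op 3 (replace /u/k 48): {"ge":{"coq":93,"rgp":40,"srm":62,"wz":92},"u":{"dkq":6,"k":48,"m":4,"wme":1,"z":74}}
After op 4 (add /u/n 57): {"ge":{"coq":93,"rgp":40,"srm":62,"wz":92},"u":{"dkq":6,"k":48,"m":4,"n":57,"wme":1,"z":74}}
After op 5 (replace /u 18): {"ge":{"coq":93,"rgp":40,"srm":62,"wz":92},"u":18}
After op 6 (replace /ge 13): {"ge":13,"u":18}
After op 7 (replace /u 58): {"ge":13,"u":58}
After op 8 (add /ppc 8): {"ge":13,"ppc":8,"u":58}
After op 9 (replace /ppc 69): {"ge":13,"ppc":69,"u":58}
After op 10 (add /u 12): {"ge":13,"ppc":69,"u":12}
After op 11 (replace /ppc 79): {"ge":13,"ppc":79,"u":12}
After op 12 (replace /u 3): {"ge":13,"ppc":79,"u":3}
After op 13 (replace /ppc 23): {"ge":13,"ppc":23,"u":3}
After op 14 (replace /u 18): {"ge":13,"ppc":23,"u":18}
After op 15 (add /jm 6): {"ge":13,"jm":6,"ppc":23,"u":18}
After op 16 (replace /jm 47): {"ge":13,"jm":47,"ppc":23,"u":18}
After op 17 (add /a 20): {"a":20,"ge":13,"jm":47,"ppc":23,"u":18}
After op 18 (replace /ge 61): {"a":20,"ge":61,"jm":47,"ppc":23,"u":18}
After op 19 (add /p 1): {"a":20,"ge":61,"jm":47,"p":1,"ppc":23,"u":18}
After op 20 (remove /p): {"a":20,"ge":61,"jm":47,"ppc":23,"u":18}
After op 21 (replace /u 42): {"a":20,"ge":61,"jm":47,"ppc":23,"u":42}

Answer: {"a":20,"ge":61,"jm":47,"ppc":23,"u":42}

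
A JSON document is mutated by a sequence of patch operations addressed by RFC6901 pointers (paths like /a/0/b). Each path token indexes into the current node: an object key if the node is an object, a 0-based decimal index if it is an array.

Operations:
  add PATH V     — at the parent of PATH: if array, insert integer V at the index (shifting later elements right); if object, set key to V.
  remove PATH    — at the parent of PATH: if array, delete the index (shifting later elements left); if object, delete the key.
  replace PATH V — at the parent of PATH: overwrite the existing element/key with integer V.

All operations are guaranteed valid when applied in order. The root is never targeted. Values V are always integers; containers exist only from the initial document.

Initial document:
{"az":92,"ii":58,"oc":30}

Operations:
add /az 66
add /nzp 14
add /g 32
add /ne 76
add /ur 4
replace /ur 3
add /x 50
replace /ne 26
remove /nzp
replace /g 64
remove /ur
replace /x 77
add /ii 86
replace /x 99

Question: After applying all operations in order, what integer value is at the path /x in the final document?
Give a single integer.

Answer: 99

Derivation:
After op 1 (add /az 66): {"az":66,"ii":58,"oc":30}
After op 2 (add /nzp 14): {"az":66,"ii":58,"nzp":14,"oc":30}
After op 3 (add /g 32): {"az":66,"g":32,"ii":58,"nzp":14,"oc":30}
After op 4 (add /ne 76): {"az":66,"g":32,"ii":58,"ne":76,"nzp":14,"oc":30}
After op 5 (add /ur 4): {"az":66,"g":32,"ii":58,"ne":76,"nzp":14,"oc":30,"ur":4}
After op 6 (replace /ur 3): {"az":66,"g":32,"ii":58,"ne":76,"nzp":14,"oc":30,"ur":3}
After op 7 (add /x 50): {"az":66,"g":32,"ii":58,"ne":76,"nzp":14,"oc":30,"ur":3,"x":50}
After op 8 (replace /ne 26): {"az":66,"g":32,"ii":58,"ne":26,"nzp":14,"oc":30,"ur":3,"x":50}
After op 9 (remove /nzp): {"az":66,"g":32,"ii":58,"ne":26,"oc":30,"ur":3,"x":50}
After op 10 (replace /g 64): {"az":66,"g":64,"ii":58,"ne":26,"oc":30,"ur":3,"x":50}
After op 11 (remove /ur): {"az":66,"g":64,"ii":58,"ne":26,"oc":30,"x":50}
After op 12 (replace /x 77): {"az":66,"g":64,"ii":58,"ne":26,"oc":30,"x":77}
After op 13 (add /ii 86): {"az":66,"g":64,"ii":86,"ne":26,"oc":30,"x":77}
After op 14 (replace /x 99): {"az":66,"g":64,"ii":86,"ne":26,"oc":30,"x":99}
Value at /x: 99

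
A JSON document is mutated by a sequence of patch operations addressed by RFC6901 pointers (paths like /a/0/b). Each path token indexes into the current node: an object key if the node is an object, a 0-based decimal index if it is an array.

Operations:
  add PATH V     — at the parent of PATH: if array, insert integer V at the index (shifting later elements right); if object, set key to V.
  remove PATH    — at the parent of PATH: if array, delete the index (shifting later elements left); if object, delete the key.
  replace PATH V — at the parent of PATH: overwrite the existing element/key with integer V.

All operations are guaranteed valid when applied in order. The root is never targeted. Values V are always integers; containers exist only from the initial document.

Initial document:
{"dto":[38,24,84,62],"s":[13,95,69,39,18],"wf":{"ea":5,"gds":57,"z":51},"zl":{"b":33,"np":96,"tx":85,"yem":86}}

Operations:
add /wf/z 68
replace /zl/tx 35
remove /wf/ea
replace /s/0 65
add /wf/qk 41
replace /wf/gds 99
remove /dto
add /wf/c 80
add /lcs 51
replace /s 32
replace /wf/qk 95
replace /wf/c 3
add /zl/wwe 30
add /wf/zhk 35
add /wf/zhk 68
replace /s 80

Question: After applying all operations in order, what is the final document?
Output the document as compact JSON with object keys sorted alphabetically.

After op 1 (add /wf/z 68): {"dto":[38,24,84,62],"s":[13,95,69,39,18],"wf":{"ea":5,"gds":57,"z":68},"zl":{"b":33,"np":96,"tx":85,"yem":86}}
After op 2 (replace /zl/tx 35): {"dto":[38,24,84,62],"s":[13,95,69,39,18],"wf":{"ea":5,"gds":57,"z":68},"zl":{"b":33,"np":96,"tx":35,"yem":86}}
After op 3 (remove /wf/ea): {"dto":[38,24,84,62],"s":[13,95,69,39,18],"wf":{"gds":57,"z":68},"zl":{"b":33,"np":96,"tx":35,"yem":86}}
After op 4 (replace /s/0 65): {"dto":[38,24,84,62],"s":[65,95,69,39,18],"wf":{"gds":57,"z":68},"zl":{"b":33,"np":96,"tx":35,"yem":86}}
After op 5 (add /wf/qk 41): {"dto":[38,24,84,62],"s":[65,95,69,39,18],"wf":{"gds":57,"qk":41,"z":68},"zl":{"b":33,"np":96,"tx":35,"yem":86}}
After op 6 (replace /wf/gds 99): {"dto":[38,24,84,62],"s":[65,95,69,39,18],"wf":{"gds":99,"qk":41,"z":68},"zl":{"b":33,"np":96,"tx":35,"yem":86}}
After op 7 (remove /dto): {"s":[65,95,69,39,18],"wf":{"gds":99,"qk":41,"z":68},"zl":{"b":33,"np":96,"tx":35,"yem":86}}
After op 8 (add /wf/c 80): {"s":[65,95,69,39,18],"wf":{"c":80,"gds":99,"qk":41,"z":68},"zl":{"b":33,"np":96,"tx":35,"yem":86}}
After op 9 (add /lcs 51): {"lcs":51,"s":[65,95,69,39,18],"wf":{"c":80,"gds":99,"qk":41,"z":68},"zl":{"b":33,"np":96,"tx":35,"yem":86}}
After op 10 (replace /s 32): {"lcs":51,"s":32,"wf":{"c":80,"gds":99,"qk":41,"z":68},"zl":{"b":33,"np":96,"tx":35,"yem":86}}
After op 11 (replace /wf/qk 95): {"lcs":51,"s":32,"wf":{"c":80,"gds":99,"qk":95,"z":68},"zl":{"b":33,"np":96,"tx":35,"yem":86}}
After op 12 (replace /wf/c 3): {"lcs":51,"s":32,"wf":{"c":3,"gds":99,"qk":95,"z":68},"zl":{"b":33,"np":96,"tx":35,"yem":86}}
After op 13 (add /zl/wwe 30): {"lcs":51,"s":32,"wf":{"c":3,"gds":99,"qk":95,"z":68},"zl":{"b":33,"np":96,"tx":35,"wwe":30,"yem":86}}
After op 14 (add /wf/zhk 35): {"lcs":51,"s":32,"wf":{"c":3,"gds":99,"qk":95,"z":68,"zhk":35},"zl":{"b":33,"np":96,"tx":35,"wwe":30,"yem":86}}
After op 15 (add /wf/zhk 68): {"lcs":51,"s":32,"wf":{"c":3,"gds":99,"qk":95,"z":68,"zhk":68},"zl":{"b":33,"np":96,"tx":35,"wwe":30,"yem":86}}
After op 16 (replace /s 80): {"lcs":51,"s":80,"wf":{"c":3,"gds":99,"qk":95,"z":68,"zhk":68},"zl":{"b":33,"np":96,"tx":35,"wwe":30,"yem":86}}

Answer: {"lcs":51,"s":80,"wf":{"c":3,"gds":99,"qk":95,"z":68,"zhk":68},"zl":{"b":33,"np":96,"tx":35,"wwe":30,"yem":86}}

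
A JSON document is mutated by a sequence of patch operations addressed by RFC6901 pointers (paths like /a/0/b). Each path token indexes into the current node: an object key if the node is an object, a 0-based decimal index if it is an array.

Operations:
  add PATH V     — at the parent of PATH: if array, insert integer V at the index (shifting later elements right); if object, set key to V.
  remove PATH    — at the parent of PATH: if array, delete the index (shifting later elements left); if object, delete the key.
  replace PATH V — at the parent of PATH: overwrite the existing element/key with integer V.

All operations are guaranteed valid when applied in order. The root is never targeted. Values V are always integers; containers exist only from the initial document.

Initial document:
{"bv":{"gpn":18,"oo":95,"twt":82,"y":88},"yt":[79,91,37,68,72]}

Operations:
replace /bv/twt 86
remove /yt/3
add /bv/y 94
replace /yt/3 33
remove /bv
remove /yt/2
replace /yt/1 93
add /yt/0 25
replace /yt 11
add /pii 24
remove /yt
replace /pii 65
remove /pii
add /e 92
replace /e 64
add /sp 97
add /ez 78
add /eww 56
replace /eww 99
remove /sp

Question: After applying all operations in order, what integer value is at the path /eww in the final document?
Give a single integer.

After op 1 (replace /bv/twt 86): {"bv":{"gpn":18,"oo":95,"twt":86,"y":88},"yt":[79,91,37,68,72]}
After op 2 (remove /yt/3): {"bv":{"gpn":18,"oo":95,"twt":86,"y":88},"yt":[79,91,37,72]}
After op 3 (add /bv/y 94): {"bv":{"gpn":18,"oo":95,"twt":86,"y":94},"yt":[79,91,37,72]}
After op 4 (replace /yt/3 33): {"bv":{"gpn":18,"oo":95,"twt":86,"y":94},"yt":[79,91,37,33]}
After op 5 (remove /bv): {"yt":[79,91,37,33]}
After op 6 (remove /yt/2): {"yt":[79,91,33]}
After op 7 (replace /yt/1 93): {"yt":[79,93,33]}
After op 8 (add /yt/0 25): {"yt":[25,79,93,33]}
After op 9 (replace /yt 11): {"yt":11}
After op 10 (add /pii 24): {"pii":24,"yt":11}
After op 11 (remove /yt): {"pii":24}
After op 12 (replace /pii 65): {"pii":65}
After op 13 (remove /pii): {}
After op 14 (add /e 92): {"e":92}
After op 15 (replace /e 64): {"e":64}
After op 16 (add /sp 97): {"e":64,"sp":97}
After op 17 (add /ez 78): {"e":64,"ez":78,"sp":97}
After op 18 (add /eww 56): {"e":64,"eww":56,"ez":78,"sp":97}
After op 19 (replace /eww 99): {"e":64,"eww":99,"ez":78,"sp":97}
After op 20 (remove /sp): {"e":64,"eww":99,"ez":78}
Value at /eww: 99

Answer: 99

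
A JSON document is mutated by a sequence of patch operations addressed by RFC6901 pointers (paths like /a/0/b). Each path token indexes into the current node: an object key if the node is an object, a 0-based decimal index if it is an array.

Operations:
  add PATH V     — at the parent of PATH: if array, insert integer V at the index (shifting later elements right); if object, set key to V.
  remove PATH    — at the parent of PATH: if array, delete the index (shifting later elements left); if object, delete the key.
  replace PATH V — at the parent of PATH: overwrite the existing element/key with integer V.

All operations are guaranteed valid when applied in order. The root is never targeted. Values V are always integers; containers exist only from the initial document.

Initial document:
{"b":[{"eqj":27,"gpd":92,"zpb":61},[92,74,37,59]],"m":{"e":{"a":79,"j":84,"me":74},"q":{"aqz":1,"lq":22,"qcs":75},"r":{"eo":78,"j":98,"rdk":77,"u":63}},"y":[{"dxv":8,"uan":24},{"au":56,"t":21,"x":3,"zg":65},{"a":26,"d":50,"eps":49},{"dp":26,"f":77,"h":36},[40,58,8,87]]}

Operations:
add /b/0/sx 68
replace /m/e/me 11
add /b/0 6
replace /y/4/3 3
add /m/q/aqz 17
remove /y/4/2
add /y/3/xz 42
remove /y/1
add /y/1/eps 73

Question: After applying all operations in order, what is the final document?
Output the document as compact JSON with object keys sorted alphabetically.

Answer: {"b":[6,{"eqj":27,"gpd":92,"sx":68,"zpb":61},[92,74,37,59]],"m":{"e":{"a":79,"j":84,"me":11},"q":{"aqz":17,"lq":22,"qcs":75},"r":{"eo":78,"j":98,"rdk":77,"u":63}},"y":[{"dxv":8,"uan":24},{"a":26,"d":50,"eps":73},{"dp":26,"f":77,"h":36,"xz":42},[40,58,3]]}

Derivation:
After op 1 (add /b/0/sx 68): {"b":[{"eqj":27,"gpd":92,"sx":68,"zpb":61},[92,74,37,59]],"m":{"e":{"a":79,"j":84,"me":74},"q":{"aqz":1,"lq":22,"qcs":75},"r":{"eo":78,"j":98,"rdk":77,"u":63}},"y":[{"dxv":8,"uan":24},{"au":56,"t":21,"x":3,"zg":65},{"a":26,"d":50,"eps":49},{"dp":26,"f":77,"h":36},[40,58,8,87]]}
After op 2 (replace /m/e/me 11): {"b":[{"eqj":27,"gpd":92,"sx":68,"zpb":61},[92,74,37,59]],"m":{"e":{"a":79,"j":84,"me":11},"q":{"aqz":1,"lq":22,"qcs":75},"r":{"eo":78,"j":98,"rdk":77,"u":63}},"y":[{"dxv":8,"uan":24},{"au":56,"t":21,"x":3,"zg":65},{"a":26,"d":50,"eps":49},{"dp":26,"f":77,"h":36},[40,58,8,87]]}
After op 3 (add /b/0 6): {"b":[6,{"eqj":27,"gpd":92,"sx":68,"zpb":61},[92,74,37,59]],"m":{"e":{"a":79,"j":84,"me":11},"q":{"aqz":1,"lq":22,"qcs":75},"r":{"eo":78,"j":98,"rdk":77,"u":63}},"y":[{"dxv":8,"uan":24},{"au":56,"t":21,"x":3,"zg":65},{"a":26,"d":50,"eps":49},{"dp":26,"f":77,"h":36},[40,58,8,87]]}
After op 4 (replace /y/4/3 3): {"b":[6,{"eqj":27,"gpd":92,"sx":68,"zpb":61},[92,74,37,59]],"m":{"e":{"a":79,"j":84,"me":11},"q":{"aqz":1,"lq":22,"qcs":75},"r":{"eo":78,"j":98,"rdk":77,"u":63}},"y":[{"dxv":8,"uan":24},{"au":56,"t":21,"x":3,"zg":65},{"a":26,"d":50,"eps":49},{"dp":26,"f":77,"h":36},[40,58,8,3]]}
After op 5 (add /m/q/aqz 17): {"b":[6,{"eqj":27,"gpd":92,"sx":68,"zpb":61},[92,74,37,59]],"m":{"e":{"a":79,"j":84,"me":11},"q":{"aqz":17,"lq":22,"qcs":75},"r":{"eo":78,"j":98,"rdk":77,"u":63}},"y":[{"dxv":8,"uan":24},{"au":56,"t":21,"x":3,"zg":65},{"a":26,"d":50,"eps":49},{"dp":26,"f":77,"h":36},[40,58,8,3]]}
After op 6 (remove /y/4/2): {"b":[6,{"eqj":27,"gpd":92,"sx":68,"zpb":61},[92,74,37,59]],"m":{"e":{"a":79,"j":84,"me":11},"q":{"aqz":17,"lq":22,"qcs":75},"r":{"eo":78,"j":98,"rdk":77,"u":63}},"y":[{"dxv":8,"uan":24},{"au":56,"t":21,"x":3,"zg":65},{"a":26,"d":50,"eps":49},{"dp":26,"f":77,"h":36},[40,58,3]]}
After op 7 (add /y/3/xz 42): {"b":[6,{"eqj":27,"gpd":92,"sx":68,"zpb":61},[92,74,37,59]],"m":{"e":{"a":79,"j":84,"me":11},"q":{"aqz":17,"lq":22,"qcs":75},"r":{"eo":78,"j":98,"rdk":77,"u":63}},"y":[{"dxv":8,"uan":24},{"au":56,"t":21,"x":3,"zg":65},{"a":26,"d":50,"eps":49},{"dp":26,"f":77,"h":36,"xz":42},[40,58,3]]}
After op 8 (remove /y/1): {"b":[6,{"eqj":27,"gpd":92,"sx":68,"zpb":61},[92,74,37,59]],"m":{"e":{"a":79,"j":84,"me":11},"q":{"aqz":17,"lq":22,"qcs":75},"r":{"eo":78,"j":98,"rdk":77,"u":63}},"y":[{"dxv":8,"uan":24},{"a":26,"d":50,"eps":49},{"dp":26,"f":77,"h":36,"xz":42},[40,58,3]]}
After op 9 (add /y/1/eps 73): {"b":[6,{"eqj":27,"gpd":92,"sx":68,"zpb":61},[92,74,37,59]],"m":{"e":{"a":79,"j":84,"me":11},"q":{"aqz":17,"lq":22,"qcs":75},"r":{"eo":78,"j":98,"rdk":77,"u":63}},"y":[{"dxv":8,"uan":24},{"a":26,"d":50,"eps":73},{"dp":26,"f":77,"h":36,"xz":42},[40,58,3]]}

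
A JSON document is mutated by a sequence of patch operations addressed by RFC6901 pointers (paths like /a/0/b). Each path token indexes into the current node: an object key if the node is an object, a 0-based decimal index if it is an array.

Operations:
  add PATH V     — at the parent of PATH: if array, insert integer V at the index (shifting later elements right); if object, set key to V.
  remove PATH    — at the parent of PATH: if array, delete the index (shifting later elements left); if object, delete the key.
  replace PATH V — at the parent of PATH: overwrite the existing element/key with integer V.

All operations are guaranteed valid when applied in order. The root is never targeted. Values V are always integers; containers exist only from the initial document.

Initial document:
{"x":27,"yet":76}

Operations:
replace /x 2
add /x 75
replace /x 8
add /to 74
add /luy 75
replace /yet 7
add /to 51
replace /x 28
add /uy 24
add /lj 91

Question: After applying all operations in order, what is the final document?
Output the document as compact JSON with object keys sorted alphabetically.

Answer: {"lj":91,"luy":75,"to":51,"uy":24,"x":28,"yet":7}

Derivation:
After op 1 (replace /x 2): {"x":2,"yet":76}
After op 2 (add /x 75): {"x":75,"yet":76}
After op 3 (replace /x 8): {"x":8,"yet":76}
After op 4 (add /to 74): {"to":74,"x":8,"yet":76}
After op 5 (add /luy 75): {"luy":75,"to":74,"x":8,"yet":76}
After op 6 (replace /yet 7): {"luy":75,"to":74,"x":8,"yet":7}
After op 7 (add /to 51): {"luy":75,"to":51,"x":8,"yet":7}
After op 8 (replace /x 28): {"luy":75,"to":51,"x":28,"yet":7}
After op 9 (add /uy 24): {"luy":75,"to":51,"uy":24,"x":28,"yet":7}
After op 10 (add /lj 91): {"lj":91,"luy":75,"to":51,"uy":24,"x":28,"yet":7}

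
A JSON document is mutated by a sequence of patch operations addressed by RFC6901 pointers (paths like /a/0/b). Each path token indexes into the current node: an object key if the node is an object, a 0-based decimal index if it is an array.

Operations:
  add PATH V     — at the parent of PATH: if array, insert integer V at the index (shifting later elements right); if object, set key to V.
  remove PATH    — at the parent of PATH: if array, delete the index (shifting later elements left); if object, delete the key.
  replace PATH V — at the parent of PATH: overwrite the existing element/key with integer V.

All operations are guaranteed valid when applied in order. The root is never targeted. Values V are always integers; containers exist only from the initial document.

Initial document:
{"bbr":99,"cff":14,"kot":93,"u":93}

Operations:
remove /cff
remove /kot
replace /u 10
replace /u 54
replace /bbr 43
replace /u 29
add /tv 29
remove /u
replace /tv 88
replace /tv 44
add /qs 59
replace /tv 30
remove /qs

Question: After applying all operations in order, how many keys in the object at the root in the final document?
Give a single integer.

Answer: 2

Derivation:
After op 1 (remove /cff): {"bbr":99,"kot":93,"u":93}
After op 2 (remove /kot): {"bbr":99,"u":93}
After op 3 (replace /u 10): {"bbr":99,"u":10}
After op 4 (replace /u 54): {"bbr":99,"u":54}
After op 5 (replace /bbr 43): {"bbr":43,"u":54}
After op 6 (replace /u 29): {"bbr":43,"u":29}
After op 7 (add /tv 29): {"bbr":43,"tv":29,"u":29}
After op 8 (remove /u): {"bbr":43,"tv":29}
After op 9 (replace /tv 88): {"bbr":43,"tv":88}
After op 10 (replace /tv 44): {"bbr":43,"tv":44}
After op 11 (add /qs 59): {"bbr":43,"qs":59,"tv":44}
After op 12 (replace /tv 30): {"bbr":43,"qs":59,"tv":30}
After op 13 (remove /qs): {"bbr":43,"tv":30}
Size at the root: 2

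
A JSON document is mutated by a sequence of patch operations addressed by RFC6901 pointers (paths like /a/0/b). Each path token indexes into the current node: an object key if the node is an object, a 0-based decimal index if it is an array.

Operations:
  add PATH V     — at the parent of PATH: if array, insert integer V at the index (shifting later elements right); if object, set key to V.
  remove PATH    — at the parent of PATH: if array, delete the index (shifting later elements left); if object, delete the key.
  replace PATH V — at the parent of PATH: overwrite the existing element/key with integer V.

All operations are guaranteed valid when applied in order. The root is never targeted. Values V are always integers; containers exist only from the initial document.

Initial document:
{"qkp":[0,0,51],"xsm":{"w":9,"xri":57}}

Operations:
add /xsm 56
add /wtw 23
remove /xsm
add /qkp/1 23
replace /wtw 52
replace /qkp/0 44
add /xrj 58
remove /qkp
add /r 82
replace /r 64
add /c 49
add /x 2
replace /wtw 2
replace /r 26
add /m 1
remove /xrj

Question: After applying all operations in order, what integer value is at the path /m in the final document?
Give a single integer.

After op 1 (add /xsm 56): {"qkp":[0,0,51],"xsm":56}
After op 2 (add /wtw 23): {"qkp":[0,0,51],"wtw":23,"xsm":56}
After op 3 (remove /xsm): {"qkp":[0,0,51],"wtw":23}
After op 4 (add /qkp/1 23): {"qkp":[0,23,0,51],"wtw":23}
After op 5 (replace /wtw 52): {"qkp":[0,23,0,51],"wtw":52}
After op 6 (replace /qkp/0 44): {"qkp":[44,23,0,51],"wtw":52}
After op 7 (add /xrj 58): {"qkp":[44,23,0,51],"wtw":52,"xrj":58}
After op 8 (remove /qkp): {"wtw":52,"xrj":58}
After op 9 (add /r 82): {"r":82,"wtw":52,"xrj":58}
After op 10 (replace /r 64): {"r":64,"wtw":52,"xrj":58}
After op 11 (add /c 49): {"c":49,"r":64,"wtw":52,"xrj":58}
After op 12 (add /x 2): {"c":49,"r":64,"wtw":52,"x":2,"xrj":58}
After op 13 (replace /wtw 2): {"c":49,"r":64,"wtw":2,"x":2,"xrj":58}
After op 14 (replace /r 26): {"c":49,"r":26,"wtw":2,"x":2,"xrj":58}
After op 15 (add /m 1): {"c":49,"m":1,"r":26,"wtw":2,"x":2,"xrj":58}
After op 16 (remove /xrj): {"c":49,"m":1,"r":26,"wtw":2,"x":2}
Value at /m: 1

Answer: 1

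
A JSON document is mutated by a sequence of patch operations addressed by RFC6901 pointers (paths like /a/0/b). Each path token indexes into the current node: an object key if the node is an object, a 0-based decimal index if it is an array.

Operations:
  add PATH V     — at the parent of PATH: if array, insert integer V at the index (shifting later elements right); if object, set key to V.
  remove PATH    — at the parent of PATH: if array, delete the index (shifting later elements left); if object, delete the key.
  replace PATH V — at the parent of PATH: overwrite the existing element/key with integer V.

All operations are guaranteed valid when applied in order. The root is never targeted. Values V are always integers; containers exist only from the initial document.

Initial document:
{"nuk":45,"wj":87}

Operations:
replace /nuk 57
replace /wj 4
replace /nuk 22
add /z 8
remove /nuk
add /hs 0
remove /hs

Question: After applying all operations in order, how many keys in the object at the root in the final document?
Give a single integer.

Answer: 2

Derivation:
After op 1 (replace /nuk 57): {"nuk":57,"wj":87}
After op 2 (replace /wj 4): {"nuk":57,"wj":4}
After op 3 (replace /nuk 22): {"nuk":22,"wj":4}
After op 4 (add /z 8): {"nuk":22,"wj":4,"z":8}
After op 5 (remove /nuk): {"wj":4,"z":8}
After op 6 (add /hs 0): {"hs":0,"wj":4,"z":8}
After op 7 (remove /hs): {"wj":4,"z":8}
Size at the root: 2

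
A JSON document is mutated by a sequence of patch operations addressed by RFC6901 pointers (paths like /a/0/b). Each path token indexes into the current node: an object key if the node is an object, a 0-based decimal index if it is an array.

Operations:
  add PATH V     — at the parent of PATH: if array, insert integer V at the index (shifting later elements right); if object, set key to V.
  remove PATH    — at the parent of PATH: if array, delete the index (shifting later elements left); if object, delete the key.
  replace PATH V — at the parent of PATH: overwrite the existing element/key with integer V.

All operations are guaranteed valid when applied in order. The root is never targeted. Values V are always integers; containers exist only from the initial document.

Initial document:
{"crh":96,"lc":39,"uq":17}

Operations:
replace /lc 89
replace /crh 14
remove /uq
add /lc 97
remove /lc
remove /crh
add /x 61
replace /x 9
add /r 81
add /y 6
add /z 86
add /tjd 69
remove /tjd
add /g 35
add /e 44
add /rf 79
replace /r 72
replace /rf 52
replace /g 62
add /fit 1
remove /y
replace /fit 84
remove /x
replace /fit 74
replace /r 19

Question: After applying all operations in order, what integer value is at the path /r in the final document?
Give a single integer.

Answer: 19

Derivation:
After op 1 (replace /lc 89): {"crh":96,"lc":89,"uq":17}
After op 2 (replace /crh 14): {"crh":14,"lc":89,"uq":17}
After op 3 (remove /uq): {"crh":14,"lc":89}
After op 4 (add /lc 97): {"crh":14,"lc":97}
After op 5 (remove /lc): {"crh":14}
After op 6 (remove /crh): {}
After op 7 (add /x 61): {"x":61}
After op 8 (replace /x 9): {"x":9}
After op 9 (add /r 81): {"r":81,"x":9}
After op 10 (add /y 6): {"r":81,"x":9,"y":6}
After op 11 (add /z 86): {"r":81,"x":9,"y":6,"z":86}
After op 12 (add /tjd 69): {"r":81,"tjd":69,"x":9,"y":6,"z":86}
After op 13 (remove /tjd): {"r":81,"x":9,"y":6,"z":86}
After op 14 (add /g 35): {"g":35,"r":81,"x":9,"y":6,"z":86}
After op 15 (add /e 44): {"e":44,"g":35,"r":81,"x":9,"y":6,"z":86}
After op 16 (add /rf 79): {"e":44,"g":35,"r":81,"rf":79,"x":9,"y":6,"z":86}
After op 17 (replace /r 72): {"e":44,"g":35,"r":72,"rf":79,"x":9,"y":6,"z":86}
After op 18 (replace /rf 52): {"e":44,"g":35,"r":72,"rf":52,"x":9,"y":6,"z":86}
After op 19 (replace /g 62): {"e":44,"g":62,"r":72,"rf":52,"x":9,"y":6,"z":86}
After op 20 (add /fit 1): {"e":44,"fit":1,"g":62,"r":72,"rf":52,"x":9,"y":6,"z":86}
After op 21 (remove /y): {"e":44,"fit":1,"g":62,"r":72,"rf":52,"x":9,"z":86}
After op 22 (replace /fit 84): {"e":44,"fit":84,"g":62,"r":72,"rf":52,"x":9,"z":86}
After op 23 (remove /x): {"e":44,"fit":84,"g":62,"r":72,"rf":52,"z":86}
After op 24 (replace /fit 74): {"e":44,"fit":74,"g":62,"r":72,"rf":52,"z":86}
After op 25 (replace /r 19): {"e":44,"fit":74,"g":62,"r":19,"rf":52,"z":86}
Value at /r: 19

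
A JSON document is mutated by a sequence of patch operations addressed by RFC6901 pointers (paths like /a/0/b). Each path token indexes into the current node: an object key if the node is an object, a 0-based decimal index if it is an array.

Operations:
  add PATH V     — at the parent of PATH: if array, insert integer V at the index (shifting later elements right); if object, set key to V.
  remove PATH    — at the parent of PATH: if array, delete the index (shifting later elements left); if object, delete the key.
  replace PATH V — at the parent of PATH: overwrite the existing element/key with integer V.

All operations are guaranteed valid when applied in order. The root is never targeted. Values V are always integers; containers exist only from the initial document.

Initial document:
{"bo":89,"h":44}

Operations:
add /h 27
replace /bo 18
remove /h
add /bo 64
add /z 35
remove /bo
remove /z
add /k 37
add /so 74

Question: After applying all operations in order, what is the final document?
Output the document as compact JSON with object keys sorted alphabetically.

After op 1 (add /h 27): {"bo":89,"h":27}
After op 2 (replace /bo 18): {"bo":18,"h":27}
After op 3 (remove /h): {"bo":18}
After op 4 (add /bo 64): {"bo":64}
After op 5 (add /z 35): {"bo":64,"z":35}
After op 6 (remove /bo): {"z":35}
After op 7 (remove /z): {}
After op 8 (add /k 37): {"k":37}
After op 9 (add /so 74): {"k":37,"so":74}

Answer: {"k":37,"so":74}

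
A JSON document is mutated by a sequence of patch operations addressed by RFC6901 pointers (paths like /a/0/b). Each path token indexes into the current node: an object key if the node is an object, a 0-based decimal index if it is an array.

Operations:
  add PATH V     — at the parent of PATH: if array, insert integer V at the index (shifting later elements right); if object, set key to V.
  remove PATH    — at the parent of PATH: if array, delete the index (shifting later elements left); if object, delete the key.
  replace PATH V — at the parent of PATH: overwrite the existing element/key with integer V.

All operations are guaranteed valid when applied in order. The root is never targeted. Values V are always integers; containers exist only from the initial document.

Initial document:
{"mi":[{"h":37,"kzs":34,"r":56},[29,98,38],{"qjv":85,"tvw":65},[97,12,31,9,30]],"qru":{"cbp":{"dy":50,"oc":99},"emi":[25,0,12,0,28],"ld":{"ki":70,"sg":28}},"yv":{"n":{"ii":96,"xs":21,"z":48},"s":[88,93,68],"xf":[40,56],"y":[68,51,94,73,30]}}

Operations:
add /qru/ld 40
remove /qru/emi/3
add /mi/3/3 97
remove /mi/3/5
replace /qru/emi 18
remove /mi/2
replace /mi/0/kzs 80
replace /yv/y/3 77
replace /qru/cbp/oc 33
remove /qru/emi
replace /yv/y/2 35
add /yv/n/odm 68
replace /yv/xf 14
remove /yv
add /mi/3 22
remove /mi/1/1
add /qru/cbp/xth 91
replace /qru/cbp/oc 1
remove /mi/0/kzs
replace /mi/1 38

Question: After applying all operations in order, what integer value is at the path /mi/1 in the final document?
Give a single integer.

Answer: 38

Derivation:
After op 1 (add /qru/ld 40): {"mi":[{"h":37,"kzs":34,"r":56},[29,98,38],{"qjv":85,"tvw":65},[97,12,31,9,30]],"qru":{"cbp":{"dy":50,"oc":99},"emi":[25,0,12,0,28],"ld":40},"yv":{"n":{"ii":96,"xs":21,"z":48},"s":[88,93,68],"xf":[40,56],"y":[68,51,94,73,30]}}
After op 2 (remove /qru/emi/3): {"mi":[{"h":37,"kzs":34,"r":56},[29,98,38],{"qjv":85,"tvw":65},[97,12,31,9,30]],"qru":{"cbp":{"dy":50,"oc":99},"emi":[25,0,12,28],"ld":40},"yv":{"n":{"ii":96,"xs":21,"z":48},"s":[88,93,68],"xf":[40,56],"y":[68,51,94,73,30]}}
After op 3 (add /mi/3/3 97): {"mi":[{"h":37,"kzs":34,"r":56},[29,98,38],{"qjv":85,"tvw":65},[97,12,31,97,9,30]],"qru":{"cbp":{"dy":50,"oc":99},"emi":[25,0,12,28],"ld":40},"yv":{"n":{"ii":96,"xs":21,"z":48},"s":[88,93,68],"xf":[40,56],"y":[68,51,94,73,30]}}
After op 4 (remove /mi/3/5): {"mi":[{"h":37,"kzs":34,"r":56},[29,98,38],{"qjv":85,"tvw":65},[97,12,31,97,9]],"qru":{"cbp":{"dy":50,"oc":99},"emi":[25,0,12,28],"ld":40},"yv":{"n":{"ii":96,"xs":21,"z":48},"s":[88,93,68],"xf":[40,56],"y":[68,51,94,73,30]}}
After op 5 (replace /qru/emi 18): {"mi":[{"h":37,"kzs":34,"r":56},[29,98,38],{"qjv":85,"tvw":65},[97,12,31,97,9]],"qru":{"cbp":{"dy":50,"oc":99},"emi":18,"ld":40},"yv":{"n":{"ii":96,"xs":21,"z":48},"s":[88,93,68],"xf":[40,56],"y":[68,51,94,73,30]}}
After op 6 (remove /mi/2): {"mi":[{"h":37,"kzs":34,"r":56},[29,98,38],[97,12,31,97,9]],"qru":{"cbp":{"dy":50,"oc":99},"emi":18,"ld":40},"yv":{"n":{"ii":96,"xs":21,"z":48},"s":[88,93,68],"xf":[40,56],"y":[68,51,94,73,30]}}
After op 7 (replace /mi/0/kzs 80): {"mi":[{"h":37,"kzs":80,"r":56},[29,98,38],[97,12,31,97,9]],"qru":{"cbp":{"dy":50,"oc":99},"emi":18,"ld":40},"yv":{"n":{"ii":96,"xs":21,"z":48},"s":[88,93,68],"xf":[40,56],"y":[68,51,94,73,30]}}
After op 8 (replace /yv/y/3 77): {"mi":[{"h":37,"kzs":80,"r":56},[29,98,38],[97,12,31,97,9]],"qru":{"cbp":{"dy":50,"oc":99},"emi":18,"ld":40},"yv":{"n":{"ii":96,"xs":21,"z":48},"s":[88,93,68],"xf":[40,56],"y":[68,51,94,77,30]}}
After op 9 (replace /qru/cbp/oc 33): {"mi":[{"h":37,"kzs":80,"r":56},[29,98,38],[97,12,31,97,9]],"qru":{"cbp":{"dy":50,"oc":33},"emi":18,"ld":40},"yv":{"n":{"ii":96,"xs":21,"z":48},"s":[88,93,68],"xf":[40,56],"y":[68,51,94,77,30]}}
After op 10 (remove /qru/emi): {"mi":[{"h":37,"kzs":80,"r":56},[29,98,38],[97,12,31,97,9]],"qru":{"cbp":{"dy":50,"oc":33},"ld":40},"yv":{"n":{"ii":96,"xs":21,"z":48},"s":[88,93,68],"xf":[40,56],"y":[68,51,94,77,30]}}
After op 11 (replace /yv/y/2 35): {"mi":[{"h":37,"kzs":80,"r":56},[29,98,38],[97,12,31,97,9]],"qru":{"cbp":{"dy":50,"oc":33},"ld":40},"yv":{"n":{"ii":96,"xs":21,"z":48},"s":[88,93,68],"xf":[40,56],"y":[68,51,35,77,30]}}
After op 12 (add /yv/n/odm 68): {"mi":[{"h":37,"kzs":80,"r":56},[29,98,38],[97,12,31,97,9]],"qru":{"cbp":{"dy":50,"oc":33},"ld":40},"yv":{"n":{"ii":96,"odm":68,"xs":21,"z":48},"s":[88,93,68],"xf":[40,56],"y":[68,51,35,77,30]}}
After op 13 (replace /yv/xf 14): {"mi":[{"h":37,"kzs":80,"r":56},[29,98,38],[97,12,31,97,9]],"qru":{"cbp":{"dy":50,"oc":33},"ld":40},"yv":{"n":{"ii":96,"odm":68,"xs":21,"z":48},"s":[88,93,68],"xf":14,"y":[68,51,35,77,30]}}
After op 14 (remove /yv): {"mi":[{"h":37,"kzs":80,"r":56},[29,98,38],[97,12,31,97,9]],"qru":{"cbp":{"dy":50,"oc":33},"ld":40}}
After op 15 (add /mi/3 22): {"mi":[{"h":37,"kzs":80,"r":56},[29,98,38],[97,12,31,97,9],22],"qru":{"cbp":{"dy":50,"oc":33},"ld":40}}
After op 16 (remove /mi/1/1): {"mi":[{"h":37,"kzs":80,"r":56},[29,38],[97,12,31,97,9],22],"qru":{"cbp":{"dy":50,"oc":33},"ld":40}}
After op 17 (add /qru/cbp/xth 91): {"mi":[{"h":37,"kzs":80,"r":56},[29,38],[97,12,31,97,9],22],"qru":{"cbp":{"dy":50,"oc":33,"xth":91},"ld":40}}
After op 18 (replace /qru/cbp/oc 1): {"mi":[{"h":37,"kzs":80,"r":56},[29,38],[97,12,31,97,9],22],"qru":{"cbp":{"dy":50,"oc":1,"xth":91},"ld":40}}
After op 19 (remove /mi/0/kzs): {"mi":[{"h":37,"r":56},[29,38],[97,12,31,97,9],22],"qru":{"cbp":{"dy":50,"oc":1,"xth":91},"ld":40}}
After op 20 (replace /mi/1 38): {"mi":[{"h":37,"r":56},38,[97,12,31,97,9],22],"qru":{"cbp":{"dy":50,"oc":1,"xth":91},"ld":40}}
Value at /mi/1: 38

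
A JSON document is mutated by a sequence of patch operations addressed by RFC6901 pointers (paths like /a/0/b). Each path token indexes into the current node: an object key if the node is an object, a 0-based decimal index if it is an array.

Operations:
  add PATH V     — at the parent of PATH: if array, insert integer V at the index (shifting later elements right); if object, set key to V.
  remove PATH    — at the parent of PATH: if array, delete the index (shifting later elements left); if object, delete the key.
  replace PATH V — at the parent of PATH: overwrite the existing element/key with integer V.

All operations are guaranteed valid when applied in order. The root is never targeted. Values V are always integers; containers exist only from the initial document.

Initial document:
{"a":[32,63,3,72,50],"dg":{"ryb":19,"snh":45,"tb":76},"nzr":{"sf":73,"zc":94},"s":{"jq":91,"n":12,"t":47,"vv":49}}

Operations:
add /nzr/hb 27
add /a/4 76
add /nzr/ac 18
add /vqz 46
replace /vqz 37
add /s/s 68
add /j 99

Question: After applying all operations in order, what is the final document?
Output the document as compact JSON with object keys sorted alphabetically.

Answer: {"a":[32,63,3,72,76,50],"dg":{"ryb":19,"snh":45,"tb":76},"j":99,"nzr":{"ac":18,"hb":27,"sf":73,"zc":94},"s":{"jq":91,"n":12,"s":68,"t":47,"vv":49},"vqz":37}

Derivation:
After op 1 (add /nzr/hb 27): {"a":[32,63,3,72,50],"dg":{"ryb":19,"snh":45,"tb":76},"nzr":{"hb":27,"sf":73,"zc":94},"s":{"jq":91,"n":12,"t":47,"vv":49}}
After op 2 (add /a/4 76): {"a":[32,63,3,72,76,50],"dg":{"ryb":19,"snh":45,"tb":76},"nzr":{"hb":27,"sf":73,"zc":94},"s":{"jq":91,"n":12,"t":47,"vv":49}}
After op 3 (add /nzr/ac 18): {"a":[32,63,3,72,76,50],"dg":{"ryb":19,"snh":45,"tb":76},"nzr":{"ac":18,"hb":27,"sf":73,"zc":94},"s":{"jq":91,"n":12,"t":47,"vv":49}}
After op 4 (add /vqz 46): {"a":[32,63,3,72,76,50],"dg":{"ryb":19,"snh":45,"tb":76},"nzr":{"ac":18,"hb":27,"sf":73,"zc":94},"s":{"jq":91,"n":12,"t":47,"vv":49},"vqz":46}
After op 5 (replace /vqz 37): {"a":[32,63,3,72,76,50],"dg":{"ryb":19,"snh":45,"tb":76},"nzr":{"ac":18,"hb":27,"sf":73,"zc":94},"s":{"jq":91,"n":12,"t":47,"vv":49},"vqz":37}
After op 6 (add /s/s 68): {"a":[32,63,3,72,76,50],"dg":{"ryb":19,"snh":45,"tb":76},"nzr":{"ac":18,"hb":27,"sf":73,"zc":94},"s":{"jq":91,"n":12,"s":68,"t":47,"vv":49},"vqz":37}
After op 7 (add /j 99): {"a":[32,63,3,72,76,50],"dg":{"ryb":19,"snh":45,"tb":76},"j":99,"nzr":{"ac":18,"hb":27,"sf":73,"zc":94},"s":{"jq":91,"n":12,"s":68,"t":47,"vv":49},"vqz":37}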